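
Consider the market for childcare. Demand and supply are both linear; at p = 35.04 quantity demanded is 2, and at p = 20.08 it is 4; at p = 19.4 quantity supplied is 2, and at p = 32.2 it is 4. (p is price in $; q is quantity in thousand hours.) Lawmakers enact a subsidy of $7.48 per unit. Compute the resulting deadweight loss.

Demand slope = (20.08 − 35.04)/(4 − 2) = −7.48, so p = 50 − 7.48q.
Supply slope = (32.2 − 19.4)/(4 − 2) = 6.4, so p = 6.6 + 6.4q.
Competitive equilibrium: 50 − 7.48q = 6.6 + 6.4q → q* = 3.1268, p* = 26.6115.
The subsidy lowers effective supply by 7.48: p = 6.4q − 0.88.
New quantity: 50 − 7.48q = 6.4q − 0.88 → q' = 3.6657.
Overproduction Δq = 3.6657 − 3.1268 = 0.5389; wedge = subsidy = 7.48.
Deadweight loss = ½ × 0.5389 × 7.48 = $2.02 thousand.

$2.02 thousand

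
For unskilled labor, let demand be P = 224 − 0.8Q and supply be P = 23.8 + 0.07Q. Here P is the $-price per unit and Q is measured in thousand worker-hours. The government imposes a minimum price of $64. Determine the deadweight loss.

Competitive equilibrium: 224 − 0.8Q = 23.8 + 0.07Q → Q* = 230.1149, P* = 39.908.
At the floor P = 64, quantity demanded = (224 − 64)/0.8 = 200.
Sellers' marginal cost at Q' = 200: 23.8 + 0.07·200 = 37.8.
ΔQ = 230.1149 − 200 = 30.1149; wedge = 64 − 37.8 = 26.2.
Deadweight loss = ½ × 30.1149 × 26.2 = $394.51 thousand.

$394.51 thousand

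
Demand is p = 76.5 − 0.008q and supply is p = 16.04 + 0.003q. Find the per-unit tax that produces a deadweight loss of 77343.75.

Competitive equilibrium: 76.5 − 0.008q = 16.04 + 0.003q → q* = 5496.3636, p* = 32.5291.
A tax t gives Δq = t/0.011 and wedge t, so DWL = t²/0.022.
t²/0.022 = 77343.75 → t² = 1701.5625 → t = 41.25.

41.25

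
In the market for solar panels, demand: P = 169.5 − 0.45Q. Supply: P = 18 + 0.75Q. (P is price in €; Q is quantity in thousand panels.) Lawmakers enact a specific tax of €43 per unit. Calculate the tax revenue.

€3887.92 thousand

Competitive equilibrium: 169.5 − 0.45Q = 18 + 0.75Q → Q* = 126.25, P* = 112.6875.
With the tax, the buyer price exceeds the seller price by 43: (169.5 − 0.45Q) − (18 + 0.75Q) = 43 → Q' = 90.4167.
Tax revenue = 43 × 90.4167 = €3887.92 thousand.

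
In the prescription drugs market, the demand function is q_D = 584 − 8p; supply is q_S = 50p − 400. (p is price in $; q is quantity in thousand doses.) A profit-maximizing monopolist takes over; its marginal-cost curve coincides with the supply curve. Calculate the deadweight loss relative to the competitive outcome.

In inverse form: demand p = 73 − 0.125q, supply p = 8 + 0.02q.
Competitive equilibrium: 73 − 0.125q = 8 + 0.02q → q* = 448.275862, p* = 16.965517.
Marginal revenue: MR = 73 − 0.25q. Set MR = MC: 73 − 0.25q = 8 + 0.02q → q_m = 240.740741.
Price p_m = 73 − 0.125·240.740741 = 42.907407; MC(q_m) = 8 + 0.02·240.740741 = 12.814815.
Competitive q* = 448.275862, so Δq = 207.535121; wedge = 42.907407 − 12.814815 = 30.092592.
Welfare loss = ½ × 207.535121 × 30.092592 = $3122.63 thousand.

$3122.63 thousand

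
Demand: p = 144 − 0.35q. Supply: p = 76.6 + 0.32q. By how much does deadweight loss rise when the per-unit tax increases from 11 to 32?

Competitive equilibrium: 144 − 0.35q = 76.6 + 0.32q → q* = 100.597, p* = 108.791.
For a per-unit tax t: Δq = t/0.67, so DWL = ½·t·(t/0.67) = t²/1.34.
At t = 11: DWL = 90.299. At t = 32: DWL = 764.179.
Increase = 764.179 − 90.299 = 673.88.

673.88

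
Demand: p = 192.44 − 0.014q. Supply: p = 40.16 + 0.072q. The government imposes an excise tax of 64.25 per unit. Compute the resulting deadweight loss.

Competitive equilibrium: 192.44 − 0.014q = 40.16 + 0.072q → q* = 1770.6977, p* = 167.6502.
With the tax, the buyer price exceeds the seller price by 64.25: (192.44 − 0.014q) − (40.16 + 0.072q) = 64.25 → q' = 1023.6047.
Δq = 1770.6977 − 1023.6047 = 747.093; the wedge equals the tax, 64.25.
Welfare loss = ½ × 747.093 × 64.25 = 24000.36.

24000.36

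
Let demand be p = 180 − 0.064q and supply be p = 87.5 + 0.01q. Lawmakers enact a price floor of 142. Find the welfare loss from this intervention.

Competitive equilibrium: 180 − 0.064q = 87.5 + 0.01q → q* = 1250, p* = 100.
At the floor p = 142, quantity demanded = (180 − 142)/0.064 = 593.75.
Sellers' marginal cost at q' = 593.75: 87.5 + 0.01·593.75 = 93.4375.
Δq = 1250 − 593.75 = 656.25; wedge = 142 − 93.4375 = 48.5625.
The triangle = ½ × 656.25 × 48.5625 = 15934.57.

15934.57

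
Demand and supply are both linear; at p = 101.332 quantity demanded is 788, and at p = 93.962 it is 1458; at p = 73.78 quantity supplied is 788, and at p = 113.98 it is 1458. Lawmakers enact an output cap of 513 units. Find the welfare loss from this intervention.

Demand slope = (93.962 − 101.332)/(1458 − 788) = −0.011, so p = 110 − 0.011q.
Supply slope = (113.98 − 73.78)/(1458 − 788) = 0.06, so p = 26.5 + 0.06q.
Competitive equilibrium: 110 − 0.011q = 26.5 + 0.06q → q* = 1176.0563, p* = 97.0634.
At q = 513: demand price = 110 − 0.011·513 = 104.357; supply price = 26.5 + 0.06·513 = 57.28.
Δq = 1176.0563 − 513 = 663.0563; wedge = 104.357 − 57.28 = 47.077.
Welfare loss = ½ × 663.0563 × 47.077 = 15607.35.

15607.35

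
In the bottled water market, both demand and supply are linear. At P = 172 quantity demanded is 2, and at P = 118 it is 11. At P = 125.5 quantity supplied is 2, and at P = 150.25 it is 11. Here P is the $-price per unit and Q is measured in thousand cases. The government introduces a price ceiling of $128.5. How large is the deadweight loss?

$78.04 thousand

Demand slope = (118 − 172)/(11 − 2) = −6, so P = 184 − 6Q.
Supply slope = (150.25 − 125.5)/(11 − 2) = 2.75, so P = 120 + 2.75Q.
Competitive equilibrium: 184 − 6Q = 120 + 2.75Q → Q* = 7.3143, P* = 140.1143.
At the ceiling P = 128.5, quantity supplied = (128.5 − 120)/2.75 = 3.0909.
Willingness to pay at Q' = 3.0909: 184 − 6·3.0909 = 165.4546.
ΔQ = 7.3143 − 3.0909 = 4.2234; wedge = 165.4546 − 128.5 = 36.9546.
The triangle = ½ × 4.2234 × 36.9546 = $78.04 thousand.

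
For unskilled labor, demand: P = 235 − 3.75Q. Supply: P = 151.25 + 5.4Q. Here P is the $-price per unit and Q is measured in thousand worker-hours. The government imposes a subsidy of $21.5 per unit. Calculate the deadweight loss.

Competitive equilibrium: 235 − 3.75Q = 151.25 + 5.4Q → Q* = 9.153, P* = 200.6762.
The subsidy lowers effective supply by 21.5: P = 129.75 + 5.4Q.
New quantity: 235 − 3.75Q = 129.75 + 5.4Q → Q' = 11.5027.
Overproduction ΔQ = 11.5027 − 9.153 = 2.3497; wedge = subsidy = 21.5.
DWL = ½ × 2.3497 × 21.5 = $25.26 thousand.

$25.26 thousand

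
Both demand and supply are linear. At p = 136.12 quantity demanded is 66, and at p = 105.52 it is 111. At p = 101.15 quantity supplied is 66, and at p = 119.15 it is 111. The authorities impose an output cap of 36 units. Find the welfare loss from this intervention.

2101.26

Demand slope = (105.52 − 136.12)/(111 − 66) = −0.68, so p = 181 − 0.68q.
Supply slope = (119.15 − 101.15)/(111 − 66) = 0.4, so p = 74.75 + 0.4q.
Competitive equilibrium: 181 − 0.68q = 74.75 + 0.4q → q* = 98.3796, p* = 114.1019.
At q = 36: demand price = 181 − 0.68·36 = 156.52; supply price = 74.75 + 0.4·36 = 89.15.
Δq = 98.3796 − 36 = 62.3796; wedge = 156.52 − 89.15 = 67.37.
The triangle = ½ × 62.3796 × 67.37 = 2101.26.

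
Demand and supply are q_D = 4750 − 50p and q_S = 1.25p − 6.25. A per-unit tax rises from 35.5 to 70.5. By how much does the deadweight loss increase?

2262.20

In inverse form: demand p = 95 − 0.02q, supply p = 5 + 0.8q.
Competitive equilibrium: 95 − 0.02q = 5 + 0.8q → q* = 109.7561, p* = 92.8049.
For a per-unit tax t: Δq = t/0.82, so DWL = ½·t·(t/0.82) = t²/1.64.
At t = 35.5: DWL = 768.445. At t = 70.5: DWL = 3030.64.
Increase = 3030.64 − 768.445 = 2262.20.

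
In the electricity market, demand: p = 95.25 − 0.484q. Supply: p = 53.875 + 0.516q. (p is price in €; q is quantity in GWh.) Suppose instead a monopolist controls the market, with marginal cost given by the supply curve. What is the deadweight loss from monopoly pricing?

€91.05

Competitive equilibrium: 95.25 − 0.484q = 53.875 + 0.516q → q* = 41.375, p* = 75.2245.
Marginal revenue: MR = 95.25 − 0.968q. Set MR = MC: 95.25 − 0.968q = 53.875 + 0.516q → q_m = 27.8807.
Price p_m = 95.25 − 0.484·27.8807 = 81.7557; MC(q_m) = 53.875 + 0.516·27.8807 = 68.2614.
Competitive q* = 41.375, so Δq = 13.4943; wedge = 81.7557 − 68.2614 = 13.4943.
The triangle = ½ × 13.4943 × 13.4943 = €91.05.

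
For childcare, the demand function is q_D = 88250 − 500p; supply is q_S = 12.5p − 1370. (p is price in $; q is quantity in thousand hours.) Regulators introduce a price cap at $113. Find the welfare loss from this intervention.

In inverse form: demand p = 176.5 − 0.002q, supply p = 109.6 + 0.08q.
Competitive equilibrium: 176.5 − 0.002q = 109.6 + 0.08q → q* = 815.8537, p* = 174.8683.
At the ceiling p = 113, quantity supplied = (113 − 109.6)/0.08 = 42.5.
Willingness to pay at q' = 42.5: 176.5 − 0.002·42.5 = 176.415.
Δq = 815.8537 − 42.5 = 773.3537; wedge = 176.415 − 113 = 63.415.
Welfare loss = ½ × 773.3537 × 63.415 = $24521.11 thousand.

$24521.11 thousand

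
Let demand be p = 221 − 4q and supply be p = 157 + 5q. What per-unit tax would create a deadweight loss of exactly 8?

12

Competitive equilibrium: 221 − 4q = 157 + 5q → q* = 7.1111, p* = 192.5556.
A tax t gives Δq = t/9 and wedge t, so DWL = t²/18.
t²/18 = 8 → t² = 144 → t = 12.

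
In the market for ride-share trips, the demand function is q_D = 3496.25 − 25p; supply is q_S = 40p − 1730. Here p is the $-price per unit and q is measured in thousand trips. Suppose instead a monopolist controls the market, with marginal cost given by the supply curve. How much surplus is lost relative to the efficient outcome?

In inverse form: demand p = 139.85 − 0.04q, supply p = 43.25 + 0.025q.
Competitive equilibrium: 139.85 − 0.04q = 43.25 + 0.025q → q* = 1486.1538, p* = 80.4038.
Marginal revenue: MR = 139.85 − 0.08q. Set MR = MC: 139.85 − 0.08q = 43.25 + 0.025q → q_m = 920.
Price p_m = 139.85 − 0.04·920 = 103.05; MC(q_m) = 43.25 + 0.025·920 = 66.25.
Competitive q* = 1486.1538, so Δq = 566.1538; wedge = 103.05 − 66.25 = 36.8.
Welfare loss = ½ × 566.1538 × 36.8 = $10417.23 thousand.

$10417.23 thousand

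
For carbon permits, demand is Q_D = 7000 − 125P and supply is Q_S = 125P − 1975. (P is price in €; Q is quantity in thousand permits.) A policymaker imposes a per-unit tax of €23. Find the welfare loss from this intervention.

€16531.25 thousand

In inverse form: demand P = 56 − 0.008Q, supply P = 15.8 + 0.008Q.
Competitive equilibrium: 56 − 0.008Q = 15.8 + 0.008Q → Q* = 2512.5, P* = 35.9.
With the tax, the buyer price exceeds the seller price by 23: (56 − 0.008Q) − (15.8 + 0.008Q) = 23 → Q' = 1075.
ΔQ = 2512.5 − 1075 = 1437.5; the wedge equals the tax, 23.
Welfare loss = ½ × 1437.5 × 23 = €16531.25 thousand.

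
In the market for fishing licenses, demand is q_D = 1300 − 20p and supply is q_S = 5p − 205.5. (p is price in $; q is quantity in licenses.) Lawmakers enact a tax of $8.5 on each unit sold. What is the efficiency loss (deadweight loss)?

$144.50

In inverse form: demand p = 65 − 0.05q, supply p = 41.1 + 0.2q.
Competitive equilibrium: 65 − 0.05q = 41.1 + 0.2q → q* = 95.6, p* = 60.22.
With the tax, the buyer price exceeds the seller price by 8.5: (65 − 0.05q) − (41.1 + 0.2q) = 8.5 → q' = 61.6.
Δq = 95.6 − 61.6 = 34; the wedge equals the tax, 8.5.
The triangle = ½ × 34 × 8.5 = $144.50.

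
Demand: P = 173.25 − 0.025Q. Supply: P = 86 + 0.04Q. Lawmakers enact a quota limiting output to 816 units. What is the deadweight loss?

9002.49

Competitive equilibrium: 173.25 − 0.025Q = 86 + 0.04Q → Q* = 1342.3077, P* = 139.6923.
At Q = 816: demand price = 173.25 − 0.025·816 = 152.85; supply price = 86 + 0.04·816 = 118.64.
ΔQ = 1342.3077 − 816 = 526.3077; wedge = 152.85 − 118.64 = 34.21.
The triangle = ½ × 526.3077 × 34.21 = 9002.49.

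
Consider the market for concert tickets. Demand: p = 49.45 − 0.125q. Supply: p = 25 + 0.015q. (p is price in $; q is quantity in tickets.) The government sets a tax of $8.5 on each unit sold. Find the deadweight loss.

Competitive equilibrium: 49.45 − 0.125q = 25 + 0.015q → q* = 174.6429, p* = 27.6196.
With the tax, the buyer price exceeds the seller price by 8.5: (49.45 − 0.125q) − (25 + 0.015q) = 8.5 → q' = 113.9286.
Δq = 174.6429 − 113.9286 = 60.7143; the wedge equals the tax, 8.5.
The triangle = ½ × 60.7143 × 8.5 = $258.04.

$258.04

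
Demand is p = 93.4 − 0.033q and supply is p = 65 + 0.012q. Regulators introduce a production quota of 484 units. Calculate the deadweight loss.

Competitive equilibrium: 93.4 − 0.033q = 65 + 0.012q → q* = 631.1111, p* = 72.5733.
At q = 484: demand price = 93.4 − 0.033·484 = 77.428; supply price = 65 + 0.012·484 = 70.808.
Δq = 631.1111 − 484 = 147.1111; wedge = 77.428 − 70.808 = 6.62.
DWL = ½ × 147.1111 × 6.62 = 486.94.

486.94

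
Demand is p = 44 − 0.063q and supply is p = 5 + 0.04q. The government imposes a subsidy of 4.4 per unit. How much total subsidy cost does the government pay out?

1853.98

Competitive equilibrium: 44 − 0.063q = 5 + 0.04q → q* = 378.6408, p* = 20.1456.
The subsidy lowers effective supply by 4.4: p = 0.6 + 0.04q.
New quantity: 44 − 0.063q = 0.6 + 0.04q → q' = 421.3592.
Total subsidy cost = 4.4 × 421.3592 = 1853.98.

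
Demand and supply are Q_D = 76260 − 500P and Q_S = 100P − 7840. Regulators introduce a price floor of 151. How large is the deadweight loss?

In inverse form: demand P = 152.52 − 0.002Q, supply P = 78.4 + 0.01Q.
Competitive equilibrium: 152.52 − 0.002Q = 78.4 + 0.01Q → Q* = 6176.6667, P* = 140.1667.
At the floor P = 151, quantity demanded = (152.52 − 151)/0.002 = 760.
Sellers' marginal cost at Q' = 760: 78.4 + 0.01·760 = 86.
ΔQ = 6176.6667 − 760 = 5416.6667; wedge = 151 − 86 = 65.
The triangle = ½ × 5416.6667 × 65 = 176041.67.

176041.67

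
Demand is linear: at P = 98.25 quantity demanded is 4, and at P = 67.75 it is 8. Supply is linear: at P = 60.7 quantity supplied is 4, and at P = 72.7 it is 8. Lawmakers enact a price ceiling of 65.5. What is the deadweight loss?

19.87

Demand slope = (67.75 − 98.25)/(8 − 4) = −7.625, so P = 128.75 − 7.625Q.
Supply slope = (72.7 − 60.7)/(8 − 4) = 3, so P = 48.7 + 3Q.
Competitive equilibrium: 128.75 − 7.625Q = 48.7 + 3Q → Q* = 7.5341, P* = 71.3024.
At the ceiling P = 65.5, quantity supplied = (65.5 − 48.7)/3 = 5.6.
Willingness to pay at Q' = 5.6: 128.75 − 7.625·5.6 = 86.05.
ΔQ = 7.5341 − 5.6 = 1.9341; wedge = 86.05 − 65.5 = 20.55.
Deadweight loss = ½ × 1.9341 × 20.55 = 19.87.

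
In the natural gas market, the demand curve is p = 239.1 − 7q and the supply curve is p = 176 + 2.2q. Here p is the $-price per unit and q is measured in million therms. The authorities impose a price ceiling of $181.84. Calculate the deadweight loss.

Competitive equilibrium: 239.1 − 7q = 176 + 2.2q → q* = 6.8587, p* = 191.08913.
At the ceiling p = 181.84, quantity supplied = (181.84 − 176)/2.2 = 2.65455.
Willingness to pay at q' = 2.65455: 239.1 − 7·2.65455 = 220.51815.
Δq = 6.8587 − 2.65455 = 4.20415; wedge = 220.51815 − 181.84 = 38.67815.
Deadweight loss = ½ × 4.20415 × 38.67815 = $81.30 million.

$81.30 million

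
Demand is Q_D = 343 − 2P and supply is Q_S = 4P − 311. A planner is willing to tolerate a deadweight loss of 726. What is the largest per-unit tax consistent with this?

33

In inverse form: demand P = 171.5 − 0.5Q, supply P = 77.75 + 0.25Q.
Competitive equilibrium: 171.5 − 0.5Q = 77.75 + 0.25Q → Q* = 125, P* = 109.
A tax t gives ΔQ = t/0.75 and wedge t, so DWL = t²/1.5.
t²/1.5 = 726 → t² = 1089 → t = 33.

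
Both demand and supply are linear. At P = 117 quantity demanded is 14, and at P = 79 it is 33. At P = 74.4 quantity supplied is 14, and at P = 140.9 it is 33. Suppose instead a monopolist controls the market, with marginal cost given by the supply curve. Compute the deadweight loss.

Demand slope = (79 − 117)/(33 − 14) = −2, so P = 145 − 2Q.
Supply slope = (140.9 − 74.4)/(33 − 14) = 3.5, so P = 25.4 + 3.5Q.
Competitive equilibrium: 145 − 2Q = 25.4 + 3.5Q → Q* = 21.7455, P* = 101.5091.
Marginal revenue: MR = 145 − 4Q. Set MR = MC: 145 − 4Q = 25.4 + 3.5Q → Q_m = 15.9467.
Price P_m = 145 − 2·15.9467 = 113.1066; MC(Q_m) = 25.4 + 3.5·15.9467 = 81.2135.
Competitive Q* = 21.7455, so ΔQ = 5.7988; wedge = 113.1066 − 81.2135 = 31.8931.
The triangle = ½ × 5.7988 × 31.8931 = 92.47.

92.47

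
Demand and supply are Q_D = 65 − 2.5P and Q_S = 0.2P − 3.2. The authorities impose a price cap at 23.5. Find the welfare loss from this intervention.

In inverse form: demand P = 26 − 0.4Q, supply P = 16 + 5Q.
Competitive equilibrium: 26 − 0.4Q = 16 + 5Q → Q* = 1.8519, P* = 25.2593.
At the ceiling P = 23.5, quantity supplied = (23.5 − 16)/5 = 1.5.
Willingness to pay at Q' = 1.5: 26 − 0.4·1.5 = 25.4.
ΔQ = 1.8519 − 1.5 = 0.3519; wedge = 25.4 − 23.5 = 1.9.
DWL = ½ × 0.3519 × 1.9 = 0.33.

0.33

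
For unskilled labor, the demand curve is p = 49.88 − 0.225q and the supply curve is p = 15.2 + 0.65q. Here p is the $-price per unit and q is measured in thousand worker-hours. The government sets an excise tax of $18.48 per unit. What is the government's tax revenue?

Competitive equilibrium: 49.88 − 0.225q = 15.2 + 0.65q → q* = 39.6343, p* = 40.9623.
With the tax, the buyer price exceeds the seller price by 18.48: (49.88 − 0.225q) − (15.2 + 0.65q) = 18.48 → q' = 18.5143.
Tax revenue = 18.48 × 18.5143 = $342.144 thousand.

$342.144 thousand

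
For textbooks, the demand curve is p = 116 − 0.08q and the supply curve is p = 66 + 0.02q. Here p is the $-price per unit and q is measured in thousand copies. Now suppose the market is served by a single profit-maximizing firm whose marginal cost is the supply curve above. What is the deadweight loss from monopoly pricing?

$2469.14 thousand

Competitive equilibrium: 116 − 0.08q = 66 + 0.02q → q* = 500, p* = 76.
Marginal revenue: MR = 116 − 0.16q. Set MR = MC: 116 − 0.16q = 66 + 0.02q → q_m = 277.77778.
Price p_m = 116 − 0.08·277.77778 = 93.77778; MC(q_m) = 66 + 0.02·277.77778 = 71.55556.
Competitive q* = 500, so Δq = 222.22222; wedge = 93.77778 − 71.55556 = 22.22222.
Welfare loss = ½ × 222.22222 × 22.22222 = $2469.14 thousand.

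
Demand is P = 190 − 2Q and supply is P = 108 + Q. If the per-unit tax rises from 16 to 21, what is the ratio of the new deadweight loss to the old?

1.723

Competitive equilibrium: 190 − 2Q = 108 + Q → Q* = 27.3333, P* = 135.3333.
For a per-unit tax t: ΔQ = t/3, so DWL = ½·t·(t/3) = t²/6.
At t = 16: DWL = 42.667. At t = 21: DWL = 73.5.
Ratio = (21/16)² = 1.723.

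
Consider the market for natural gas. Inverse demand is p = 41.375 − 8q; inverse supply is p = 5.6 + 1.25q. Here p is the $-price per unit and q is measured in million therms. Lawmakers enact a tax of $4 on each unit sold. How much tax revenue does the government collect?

$13.74 million

Competitive equilibrium: 41.375 − 8q = 5.6 + 1.25q → q* = 3.8676, p* = 10.4345.
With the tax, the buyer price exceeds the seller price by 4: (41.375 − 8q) − (5.6 + 1.25q) = 4 → q' = 3.4351.
Tax revenue = 4 × 3.4351 = $13.74 million.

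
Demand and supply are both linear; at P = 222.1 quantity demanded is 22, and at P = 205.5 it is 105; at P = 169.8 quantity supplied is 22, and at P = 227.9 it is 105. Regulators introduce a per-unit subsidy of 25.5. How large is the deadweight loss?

Demand slope = (205.5 − 222.1)/(105 − 22) = −0.2, so P = 226.5 − 0.2Q.
Supply slope = (227.9 − 169.8)/(105 − 22) = 0.7, so P = 154.4 + 0.7Q.
Competitive equilibrium: 226.5 − 0.2Q = 154.4 + 0.7Q → Q* = 80.1111, P* = 210.4778.
The subsidy lowers effective supply by 25.5: P = 128.9 + 0.7Q.
New quantity: 226.5 − 0.2Q = 128.9 + 0.7Q → Q' = 108.4444.
Overproduction ΔQ = 108.4444 − 80.1111 = 28.3333; wedge = subsidy = 25.5.
Welfare loss = ½ × 28.3333 × 25.5 = 361.25.

361.25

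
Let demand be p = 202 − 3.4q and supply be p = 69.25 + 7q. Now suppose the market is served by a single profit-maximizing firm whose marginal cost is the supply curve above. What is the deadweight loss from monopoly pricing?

51.43

Competitive equilibrium: 202 − 3.4q = 69.25 + 7q → q* = 12.7644, p* = 158.601.
Marginal revenue: MR = 202 − 6.8q. Set MR = MC: 202 − 6.8q = 69.25 + 7q → q_m = 9.6196.
Price p_m = 202 − 3.4·9.6196 = 169.2934; MC(q_m) = 69.25 + 7·9.6196 = 136.5872.
Competitive q* = 12.7644, so Δq = 3.1448; wedge = 169.2934 − 136.5872 = 32.7062.
Welfare loss = ½ × 3.1448 × 32.7062 = 51.43.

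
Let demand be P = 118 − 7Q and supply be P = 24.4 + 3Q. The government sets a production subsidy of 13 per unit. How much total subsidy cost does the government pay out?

Competitive equilibrium: 118 − 7Q = 24.4 + 3Q → Q* = 9.36, P* = 52.48.
The subsidy lowers effective supply by 13: P = 11.4 + 3Q.
New quantity: 118 − 7Q = 11.4 + 3Q → Q' = 10.66.
Total subsidy cost = 13 × 10.66 = 138.58.

138.58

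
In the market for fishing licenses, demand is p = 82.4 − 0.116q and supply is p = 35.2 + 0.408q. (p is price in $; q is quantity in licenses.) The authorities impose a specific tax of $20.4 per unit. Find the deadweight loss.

Competitive equilibrium: 82.4 − 0.116q = 35.2 + 0.408q → q* = 90.0763, p* = 71.9511.
With the tax, the buyer price exceeds the seller price by 20.4: (82.4 − 0.116q) − (35.2 + 0.408q) = 20.4 → q' = 51.145.
Δq = 90.0763 − 51.145 = 38.9313; the wedge equals the tax, 20.4.
The triangle = ½ × 38.9313 × 20.4 = $397.10.

$397.10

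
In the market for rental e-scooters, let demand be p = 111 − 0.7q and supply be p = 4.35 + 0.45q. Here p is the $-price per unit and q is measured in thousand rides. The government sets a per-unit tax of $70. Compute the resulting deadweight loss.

Competitive equilibrium: 111 − 0.7q = 4.35 + 0.45q → q* = 92.7391, p* = 46.0826.
With the tax, the buyer price exceeds the seller price by 70: (111 − 0.7q) − (4.35 + 0.45q) = 70 → q' = 31.8696.
Δq = 92.7391 − 31.8696 = 60.8695; the wedge equals the tax, 70.
Welfare loss = ½ × 60.8695 × 70 = $2130.43 thousand.

$2130.43 thousand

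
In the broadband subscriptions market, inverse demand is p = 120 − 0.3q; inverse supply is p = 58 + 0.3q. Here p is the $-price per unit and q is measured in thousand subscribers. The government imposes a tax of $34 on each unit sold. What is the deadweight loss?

Competitive equilibrium: 120 − 0.3q = 58 + 0.3q → q* = 103.3333, p* = 89.
With the tax, the buyer price exceeds the seller price by 34: (120 − 0.3q) − (58 + 0.3q) = 34 → q' = 46.6667.
Δq = 103.3333 − 46.6667 = 56.6666; the wedge equals the tax, 34.
Welfare loss = ½ × 56.6666 × 34 = $963.33 thousand.

$963.33 thousand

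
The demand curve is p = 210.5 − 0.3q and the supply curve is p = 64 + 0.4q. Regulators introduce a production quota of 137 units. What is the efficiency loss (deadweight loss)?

Competitive equilibrium: 210.5 − 0.3q = 64 + 0.4q → q* = 209.2857, p* = 147.7143.
At q = 137: demand price = 210.5 − 0.3·137 = 169.4; supply price = 64 + 0.4·137 = 118.8.
Δq = 209.2857 − 137 = 72.2857; wedge = 169.4 − 118.8 = 50.6.
The triangle = ½ × 72.2857 × 50.6 = 1828.83.

1828.83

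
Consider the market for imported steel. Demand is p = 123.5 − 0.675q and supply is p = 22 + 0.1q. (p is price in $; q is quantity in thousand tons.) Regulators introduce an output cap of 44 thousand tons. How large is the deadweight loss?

$2930.81 thousand

Competitive equilibrium: 123.5 − 0.675q = 22 + 0.1q → q* = 130.9677, p* = 35.0968.
At q = 44: demand price = 123.5 − 0.675·44 = 93.8; supply price = 22 + 0.1·44 = 26.4.
Δq = 130.9677 − 44 = 86.9677; wedge = 93.8 − 26.4 = 67.4.
DWL = ½ × 86.9677 × 67.4 = $2930.81 thousand.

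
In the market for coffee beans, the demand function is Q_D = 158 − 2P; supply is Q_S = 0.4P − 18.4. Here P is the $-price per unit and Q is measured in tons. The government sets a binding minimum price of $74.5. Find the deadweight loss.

$6

In inverse form: demand P = 79 − 0.5Q, supply P = 46 + 2.5Q.
Competitive equilibrium: 79 − 0.5Q = 46 + 2.5Q → Q* = 11, P* = 73.5.
At the floor P = 74.5, quantity demanded = (79 − 74.5)/0.5 = 9.
Sellers' marginal cost at Q' = 9: 46 + 2.5·9 = 68.5.
ΔQ = 11 − 9 = 2; wedge = 74.5 − 68.5 = 6.
DWL = ½ × 2 × 6 = $6.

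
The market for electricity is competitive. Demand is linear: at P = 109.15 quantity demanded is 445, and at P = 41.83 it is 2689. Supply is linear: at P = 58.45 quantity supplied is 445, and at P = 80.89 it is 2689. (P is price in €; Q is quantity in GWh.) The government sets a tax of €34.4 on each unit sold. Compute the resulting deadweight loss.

€14792

Demand slope = (41.83 − 109.15)/(2689 − 445) = −0.03, so P = 122.5 − 0.03Q.
Supply slope = (80.89 − 58.45)/(2689 − 445) = 0.01, so P = 54 + 0.01Q.
Competitive equilibrium: 122.5 − 0.03Q = 54 + 0.01Q → Q* = 1712.5, P* = 71.125.
With the tax, the buyer price exceeds the seller price by 34.4: (122.5 − 0.03Q) − (54 + 0.01Q) = 34.4 → Q' = 852.5.
ΔQ = 1712.5 − 852.5 = 860; the wedge equals the tax, 34.4.
Welfare loss = ½ × 860 × 34.4 = €14792.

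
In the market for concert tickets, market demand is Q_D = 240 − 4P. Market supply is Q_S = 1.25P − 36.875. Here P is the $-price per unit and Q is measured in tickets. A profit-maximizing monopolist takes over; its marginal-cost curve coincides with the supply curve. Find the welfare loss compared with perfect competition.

$16.38

In inverse form: demand P = 60 − 0.25Q, supply P = 29.5 + 0.8Q.
Competitive equilibrium: 60 − 0.25Q = 29.5 + 0.8Q → Q* = 29.0476, P* = 52.7381.
Marginal revenue: MR = 60 − 0.5Q. Set MR = MC: 60 − 0.5Q = 29.5 + 0.8Q → Q_m = 23.4615.
Price P_m = 60 − 0.25·23.4615 = 54.1346; MC(Q_m) = 29.5 + 0.8·23.4615 = 48.2692.
Competitive Q* = 29.0476, so ΔQ = 5.5861; wedge = 54.1346 − 48.2692 = 5.8654.
Welfare loss = ½ × 5.5861 × 5.8654 = $16.38.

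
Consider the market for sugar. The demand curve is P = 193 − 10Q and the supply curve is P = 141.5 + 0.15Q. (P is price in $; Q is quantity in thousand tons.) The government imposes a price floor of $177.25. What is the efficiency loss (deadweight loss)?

$62.13 thousand

Competitive equilibrium: 193 − 10Q = 141.5 + 0.15Q → Q* = 5.0739, P* = 142.2611.
At the floor P = 177.25, quantity demanded = (193 − 177.25)/10 = 1.575.
Sellers' marginal cost at Q' = 1.575: 141.5 + 0.15·1.575 = 141.7363.
ΔQ = 5.0739 − 1.575 = 3.4989; wedge = 177.25 − 141.7363 = 35.5137.
DWL = ½ × 3.4989 × 35.5137 = $62.13 thousand.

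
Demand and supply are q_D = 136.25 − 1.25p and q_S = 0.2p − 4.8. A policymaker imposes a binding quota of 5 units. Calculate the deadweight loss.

In inverse form: demand p = 109 − 0.8q, supply p = 24 + 5q.
Competitive equilibrium: 109 − 0.8q = 24 + 5q → q* = 14.65517, p* = 97.27586.
At q = 5: demand price = 109 − 0.8·5 = 105; supply price = 24 + 5·5 = 49.
Δq = 14.65517 − 5 = 9.65517; wedge = 105 − 49 = 56.
The triangle = ½ × 9.65517 × 56 = 270.34.

270.34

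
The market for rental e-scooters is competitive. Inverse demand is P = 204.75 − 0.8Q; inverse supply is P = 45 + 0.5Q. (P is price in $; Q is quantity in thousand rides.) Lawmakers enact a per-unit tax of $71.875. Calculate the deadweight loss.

$1986.93 thousand

Competitive equilibrium: 204.75 − 0.8Q = 45 + 0.5Q → Q* = 122.8846, P* = 106.4423.
With the tax, the buyer price exceeds the seller price by 71.875: (204.75 − 0.8Q) − (45 + 0.5Q) = 71.875 → Q' = 67.5962.
ΔQ = 122.8846 − 67.5962 = 55.2884; the wedge equals the tax, 71.875.
Welfare loss = ½ × 55.2884 × 71.875 = $1986.93 thousand.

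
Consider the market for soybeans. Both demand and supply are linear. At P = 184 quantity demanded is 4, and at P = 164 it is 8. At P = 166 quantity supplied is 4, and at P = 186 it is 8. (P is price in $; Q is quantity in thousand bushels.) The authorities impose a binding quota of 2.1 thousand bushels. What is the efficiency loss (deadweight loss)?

Demand slope = (164 − 184)/(8 − 4) = −5, so P = 204 − 5Q.
Supply slope = (186 − 166)/(8 − 4) = 5, so P = 146 + 5Q.
Competitive equilibrium: 204 − 5Q = 146 + 5Q → Q* = 5.8, P* = 175.
At Q = 2.1: demand price = 204 − 5·2.1 = 193.5; supply price = 146 + 5·2.1 = 156.5.
ΔQ = 5.8 − 2.1 = 3.7; wedge = 193.5 − 156.5 = 37.
The triangle = ½ × 3.7 × 37 = $68.45 thousand.

$68.45 thousand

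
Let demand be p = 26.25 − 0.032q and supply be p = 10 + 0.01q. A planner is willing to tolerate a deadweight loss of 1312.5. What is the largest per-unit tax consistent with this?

Competitive equilibrium: 26.25 − 0.032q = 10 + 0.01q → q* = 386.9048, p* = 13.869.
A tax t gives Δq = t/0.042 and wedge t, so DWL = t²/0.084.
t²/0.084 = 1312.5 → t² = 110.25 → t = 10.5.

10.5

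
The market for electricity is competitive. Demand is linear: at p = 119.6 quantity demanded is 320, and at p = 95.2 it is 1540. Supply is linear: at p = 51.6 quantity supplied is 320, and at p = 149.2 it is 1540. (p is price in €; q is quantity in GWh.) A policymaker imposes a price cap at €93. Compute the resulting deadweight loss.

Demand slope = (95.2 − 119.6)/(1540 − 320) = −0.02, so p = 126 − 0.02q.
Supply slope = (149.2 − 51.6)/(1540 − 320) = 0.08, so p = 26 + 0.08q.
Competitive equilibrium: 126 − 0.02q = 26 + 0.08q → q* = 1000, p* = 106.
At the ceiling p = 93, quantity supplied = (93 − 26)/0.08 = 837.5.
Willingness to pay at q' = 837.5: 126 − 0.02·837.5 = 109.25.
Δq = 1000 − 837.5 = 162.5; wedge = 109.25 − 93 = 16.25.
DWL = ½ × 162.5 × 16.25 = €1320.31.

€1320.31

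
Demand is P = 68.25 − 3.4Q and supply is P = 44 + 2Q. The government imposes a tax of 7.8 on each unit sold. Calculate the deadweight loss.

Competitive equilibrium: 68.25 − 3.4Q = 44 + 2Q → Q* = 4.4907, P* = 52.9815.
With the tax, the buyer price exceeds the seller price by 7.8: (68.25 − 3.4Q) − (44 + 2Q) = 7.8 → Q' = 3.0463.
ΔQ = 4.4907 − 3.0463 = 1.4444; the wedge equals the tax, 7.8.
DWL = ½ × 1.4444 × 7.8 = 5.63.

5.63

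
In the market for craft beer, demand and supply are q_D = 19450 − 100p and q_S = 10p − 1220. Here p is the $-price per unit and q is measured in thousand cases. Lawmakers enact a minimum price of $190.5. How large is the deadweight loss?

In inverse form: demand p = 194.5 − 0.01q, supply p = 122 + 0.1q.
Competitive equilibrium: 194.5 − 0.01q = 122 + 0.1q → q* = 659.0909, p* = 187.9091.
At the floor p = 190.5, quantity demanded = (194.5 − 190.5)/0.01 = 400.
Sellers' marginal cost at q' = 400: 122 + 0.1·400 = 162.
Δq = 659.0909 − 400 = 259.0909; wedge = 190.5 − 162 = 28.5.
DWL = ½ × 259.0909 × 28.5 = $3692.05 thousand.

$3692.05 thousand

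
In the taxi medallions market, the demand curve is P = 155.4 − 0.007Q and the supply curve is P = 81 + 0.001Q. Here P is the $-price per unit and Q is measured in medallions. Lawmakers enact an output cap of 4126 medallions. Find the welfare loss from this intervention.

Competitive equilibrium: 155.4 − 0.007Q = 81 + 0.001Q → Q* = 9300, P* = 90.3.
At Q = 4126: demand price = 155.4 − 0.007·4126 = 126.518; supply price = 81 + 0.001·4126 = 85.126.
ΔQ = 9300 − 4126 = 5174; wedge = 126.518 − 85.126 = 41.392.
Welfare loss = ½ × 5174 × 41.392 = $107081.104.

$107081.104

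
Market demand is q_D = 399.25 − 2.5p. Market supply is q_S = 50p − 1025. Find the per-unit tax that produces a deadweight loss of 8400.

84

In inverse form: demand p = 159.7 − 0.4q, supply p = 20.5 + 0.02q.
Competitive equilibrium: 159.7 − 0.4q = 20.5 + 0.02q → q* = 331.4286, p* = 27.1286.
A tax t gives Δq = t/0.42 and wedge t, so DWL = t²/0.84.
t²/0.84 = 8400 → t² = 7056 → t = 84.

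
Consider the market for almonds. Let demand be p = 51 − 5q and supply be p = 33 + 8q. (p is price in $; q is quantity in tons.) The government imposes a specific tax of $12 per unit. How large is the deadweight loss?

$5.54

Competitive equilibrium: 51 − 5q = 33 + 8q → q* = 1.3846, p* = 44.0769.
With the tax, the buyer price exceeds the seller price by 12: (51 − 5q) − (33 + 8q) = 12 → q' = 0.4615.
Δq = 1.3846 − 0.4615 = 0.9231; the wedge equals the tax, 12.
The triangle = ½ × 0.9231 × 12 = $5.54.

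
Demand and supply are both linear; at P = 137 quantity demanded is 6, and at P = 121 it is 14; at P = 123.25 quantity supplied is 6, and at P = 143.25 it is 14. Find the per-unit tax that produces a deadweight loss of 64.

Demand slope = (121 − 137)/(14 − 6) = −2, so P = 149 − 2Q.
Supply slope = (143.25 − 123.25)/(14 − 6) = 2.5, so P = 108.25 + 2.5Q.
Competitive equilibrium: 149 − 2Q = 108.25 + 2.5Q → Q* = 9.0556, P* = 130.8889.
A tax t gives ΔQ = t/4.5 and wedge t, so DWL = t²/9.
t²/9 = 64 → t² = 576 → t = 24.

24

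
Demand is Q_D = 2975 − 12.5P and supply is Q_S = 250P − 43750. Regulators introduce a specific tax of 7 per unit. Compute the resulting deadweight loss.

291.67

In inverse form: demand P = 238 − 0.08Q, supply P = 175 + 0.004Q.
Competitive equilibrium: 238 − 0.08Q = 175 + 0.004Q → Q* = 750, P* = 178.
With the tax, the buyer price exceeds the seller price by 7: (238 − 0.08Q) − (175 + 0.004Q) = 7 → Q' = 666.6667.
ΔQ = 750 − 666.6667 = 83.3333; the wedge equals the tax, 7.
DWL = ½ × 83.3333 × 7 = 291.67.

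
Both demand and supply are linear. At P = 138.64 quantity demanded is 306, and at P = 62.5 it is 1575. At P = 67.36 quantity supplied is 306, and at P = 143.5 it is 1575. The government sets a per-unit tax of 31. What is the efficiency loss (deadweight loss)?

Demand slope = (62.5 − 138.64)/(1575 − 306) = −0.06, so P = 157 − 0.06Q.
Supply slope = (143.5 − 67.36)/(1575 − 306) = 0.06, so P = 49 + 0.06Q.
Competitive equilibrium: 157 − 0.06Q = 49 + 0.06Q → Q* = 900, P* = 103.
With the tax, the buyer price exceeds the seller price by 31: (157 − 0.06Q) − (49 + 0.06Q) = 31 → Q' = 641.6667.
ΔQ = 900 − 641.6667 = 258.3333; the wedge equals the tax, 31.
The triangle = ½ × 258.3333 × 31 = 4004.17.

4004.17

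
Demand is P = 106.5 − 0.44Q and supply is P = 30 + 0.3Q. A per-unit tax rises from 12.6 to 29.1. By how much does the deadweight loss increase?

464.90

Competitive equilibrium: 106.5 − 0.44Q = 30 + 0.3Q → Q* = 103.3784, P* = 61.0135.
For a per-unit tax t: ΔQ = t/0.74, so DWL = ½·t·(t/0.74) = t²/1.48.
At t = 12.6: DWL = 107.27. At t = 29.1: DWL = 572.169.
Increase = 572.169 − 107.27 = 464.90.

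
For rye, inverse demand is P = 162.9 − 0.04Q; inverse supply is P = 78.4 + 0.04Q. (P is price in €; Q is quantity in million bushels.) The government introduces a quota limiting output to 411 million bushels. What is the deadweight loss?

Competitive equilibrium: 162.9 − 0.04Q = 78.4 + 0.04Q → Q* = 1056.25, P* = 120.65.
At Q = 411: demand price = 162.9 − 0.04·411 = 146.46; supply price = 78.4 + 0.04·411 = 94.84.
ΔQ = 1056.25 − 411 = 645.25; wedge = 146.46 − 94.84 = 51.62.
Deadweight loss = ½ × 645.25 × 51.62 = €16653.90 million.

€16653.90 million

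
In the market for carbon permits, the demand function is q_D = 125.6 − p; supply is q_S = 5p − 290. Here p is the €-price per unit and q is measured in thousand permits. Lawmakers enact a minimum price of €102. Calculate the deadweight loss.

€642.88 thousand

In inverse form: demand p = 125.6 − q, supply p = 58 + 0.2q.
Competitive equilibrium: 125.6 − q = 58 + 0.2q → q* = 56.3333, p* = 69.2667.
At the floor p = 102, quantity demanded = (125.6 − 102)/1 = 23.6.
Sellers' marginal cost at q' = 23.6: 58 + 0.2·23.6 = 62.72.
Δq = 56.3333 − 23.6 = 32.7333; wedge = 102 − 62.72 = 39.28.
The triangle = ½ × 32.7333 × 39.28 = €642.88 thousand.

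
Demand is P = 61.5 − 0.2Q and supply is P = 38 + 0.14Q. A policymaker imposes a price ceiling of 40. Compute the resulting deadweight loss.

511.11

Competitive equilibrium: 61.5 − 0.2Q = 38 + 0.14Q → Q* = 69.1176, P* = 47.6765.
At the ceiling P = 40, quantity supplied = (40 − 38)/0.14 = 14.2857.
Willingness to pay at Q' = 14.2857: 61.5 − 0.2·14.2857 = 58.6429.
ΔQ = 69.1176 − 14.2857 = 54.8319; wedge = 58.6429 − 40 = 18.6429.
The triangle = ½ × 54.8319 × 18.6429 = 511.11.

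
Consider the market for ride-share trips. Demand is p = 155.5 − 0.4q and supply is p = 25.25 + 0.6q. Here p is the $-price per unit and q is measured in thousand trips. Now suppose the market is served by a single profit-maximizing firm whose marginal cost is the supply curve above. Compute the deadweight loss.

$692.45 thousand

Competitive equilibrium: 155.5 − 0.4q = 25.25 + 0.6q → q* = 130.25, p* = 103.4.
Marginal revenue: MR = 155.5 − 0.8q. Set MR = MC: 155.5 − 0.8q = 25.25 + 0.6q → q_m = 93.0357.
Price p_m = 155.5 − 0.4·93.0357 = 118.2857; MC(q_m) = 25.25 + 0.6·93.0357 = 81.0714.
Competitive q* = 130.25, so Δq = 37.2143; wedge = 118.2857 − 81.0714 = 37.2143.
Deadweight loss = ½ × 37.2143 × 37.2143 = $692.45 thousand.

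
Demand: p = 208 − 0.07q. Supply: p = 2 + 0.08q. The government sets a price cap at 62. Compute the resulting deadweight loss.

Competitive equilibrium: 208 − 0.07q = 2 + 0.08q → q* = 1373.3333, p* = 111.8667.
At the ceiling p = 62, quantity supplied = (62 − 2)/0.08 = 750.
Willingness to pay at q' = 750: 208 − 0.07·750 = 155.5.
Δq = 1373.3333 − 750 = 623.3333; wedge = 155.5 − 62 = 93.5.
The triangle = ½ × 623.3333 × 93.5 = 29140.83.

29140.83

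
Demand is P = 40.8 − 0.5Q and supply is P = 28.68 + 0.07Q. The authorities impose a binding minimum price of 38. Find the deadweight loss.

69.92

Competitive equilibrium: 40.8 − 0.5Q = 28.68 + 0.07Q → Q* = 21.2632, P* = 30.1684.
At the floor P = 38, quantity demanded = (40.8 − 38)/0.5 = 5.6.
Sellers' marginal cost at Q' = 5.6: 28.68 + 0.07·5.6 = 29.072.
ΔQ = 21.2632 − 5.6 = 15.6632; wedge = 38 − 29.072 = 8.928.
DWL = ½ × 15.6632 × 8.928 = 69.92.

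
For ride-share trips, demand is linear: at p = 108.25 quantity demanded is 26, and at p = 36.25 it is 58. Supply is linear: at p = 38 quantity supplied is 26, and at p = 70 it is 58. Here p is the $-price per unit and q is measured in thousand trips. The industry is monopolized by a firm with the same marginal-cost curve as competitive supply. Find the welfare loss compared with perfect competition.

Demand slope = (36.25 − 108.25)/(58 − 26) = −2.25, so p = 166.75 − 2.25q.
Supply slope = (70 − 38)/(58 − 26) = 1, so p = 12 + q.
Competitive equilibrium: 166.75 − 2.25q = 12 + q → q* = 47.6154, p* = 59.6154.
Marginal revenue: MR = 166.75 − 4.5q. Set MR = MC: 166.75 − 4.5q = 12 + q → q_m = 28.1364.
Price p_m = 166.75 − 2.25·28.1364 = 103.4431; MC(q_m) = 12 + 1·28.1364 = 40.1364.
Competitive q* = 47.6154, so Δq = 19.479; wedge = 103.4431 − 40.1364 = 63.3067.
DWL = ½ × 19.479 × 63.3067 = $616.58 thousand.

$616.58 thousand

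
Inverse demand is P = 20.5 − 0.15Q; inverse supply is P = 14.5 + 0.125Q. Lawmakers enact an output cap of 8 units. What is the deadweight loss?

Competitive equilibrium: 20.5 − 0.15Q = 14.5 + 0.125Q → Q* = 21.8182, P* = 17.2273.
At Q = 8: demand price = 20.5 − 0.15·8 = 19.3; supply price = 14.5 + 0.125·8 = 15.5.
ΔQ = 21.8182 − 8 = 13.8182; wedge = 19.3 − 15.5 = 3.8.
Deadweight loss = ½ × 13.8182 × 3.8 = 26.25.

26.25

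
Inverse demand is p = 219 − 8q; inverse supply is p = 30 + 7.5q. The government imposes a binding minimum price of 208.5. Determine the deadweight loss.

917.58

Competitive equilibrium: 219 − 8q = 30 + 7.5q → q* = 12.19355, p* = 121.45161.
At the floor p = 208.5, quantity demanded = (219 − 208.5)/8 = 1.3125.
Sellers' marginal cost at q' = 1.3125: 30 + 7.5·1.3125 = 39.84375.
Δq = 12.19355 − 1.3125 = 10.88105; wedge = 208.5 − 39.84375 = 168.65625.
The triangle = ½ × 10.88105 × 168.65625 = 917.58.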